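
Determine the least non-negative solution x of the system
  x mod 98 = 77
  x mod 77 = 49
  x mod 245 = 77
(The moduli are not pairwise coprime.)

gcd(98, 77) = 7 and 7 | (49 − 77), so the pair is consistent; merging gives x ≡ 665 (mod 1078), where 1078 = lcm(98, 77).
gcd(1078, 245) = 49 and 49 | (77 − 665), so the pair is consistent; merging gives x ≡ 4977 (mod 5390), where 5390 = lcm(1078, 245).
The solution is unique modulo lcm(98, 77, 245) = 5390.

4977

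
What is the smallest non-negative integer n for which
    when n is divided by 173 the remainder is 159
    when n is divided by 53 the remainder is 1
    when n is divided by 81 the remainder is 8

From n ≡ 159 (mod 173) write n = 159 + 173t. Substituting into n ≡ 1 (mod 53) gives 173t ≡ 1 (mod 53), and since 14⁻¹ ≡ 19 (mod 53), t ≡ 19. Hence n ≡ 159 + 173·19 = 3446 (mod 9169).
From n ≡ 3446 (mod 9169) write n = 3446 + 9169t. Substituting into n ≡ 8 (mod 81) gives 9169t ≡ 45 (mod 81), and since 16⁻¹ ≡ 76 (mod 81), t ≡ 18. Hence n ≡ 3446 + 9169·18 = 168488 (mod 742689).

168488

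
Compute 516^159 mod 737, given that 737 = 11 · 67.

494

Mod 11: 516 ≡ 10; by Fermat, exponent reduces to 159 mod 10 = 9; 10^9 ≡ 10 (mod 11).
Mod 67: 516 ≡ 47; by Fermat, exponent reduces to 159 mod 66 = 27; 47^27 ≡ 25 (mod 67).
Combine by CRT: x ≡ 10 (mod 11), x ≡ 25 (mod 67) ⇒ x ≡ 494 (mod 737).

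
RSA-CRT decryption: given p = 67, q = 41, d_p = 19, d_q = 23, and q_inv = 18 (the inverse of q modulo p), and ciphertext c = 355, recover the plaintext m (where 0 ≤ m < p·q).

m₁ = c^(d_p) mod p: c ≡ 20 (mod 67), and 20^19 mod 67 = 11.
m₂ = c^(d_q) mod q: c ≡ 27 (mod 41), and 27^23 mod 41 = 38.
h = q_inv·(m₁ − m₂) mod p = 18·(11 − 38) mod 67 = 50.
m = m₂ + h·q = 38 + 50·41 = 2088.

2088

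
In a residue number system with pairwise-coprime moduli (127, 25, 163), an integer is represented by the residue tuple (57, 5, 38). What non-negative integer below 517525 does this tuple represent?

From x ≡ 57 (mod 127) write x = 57 + 127t. Substituting into x ≡ 5 (mod 25) gives 127t ≡ 23 (mod 25), and since 2⁻¹ ≡ 13 (mod 25), t ≡ 24. Hence x ≡ 57 + 127·24 = 3105 (mod 3175).
From x ≡ 3105 (mod 3175) write x = 3105 + 3175t. Substituting into x ≡ 38 (mod 163) gives 3175t ≡ 30 (mod 163), and since 78⁻¹ ≡ 23 (mod 163), t ≡ 38. Hence x ≡ 3105 + 3175·38 = 123755 (mod 517525).

123755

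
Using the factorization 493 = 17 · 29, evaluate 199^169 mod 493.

141

Mod 17: 199 ≡ 12; by Fermat, exponent reduces to 169 mod 16 = 9; 12^9 ≡ 5 (mod 17).
Mod 29: 199 ≡ 25; by Fermat, exponent reduces to 169 mod 28 = 1; 25^1 ≡ 25 (mod 29).
Combine by CRT: x ≡ 5 (mod 17), x ≡ 25 (mod 29) ⇒ x ≡ 141 (mod 493).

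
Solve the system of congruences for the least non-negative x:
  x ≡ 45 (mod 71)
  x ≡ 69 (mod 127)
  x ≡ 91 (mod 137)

The moduli are pairwise coprime; N = 71·127·137 = 1235329.
N/71 = 17399; 17399 ≡ 4 (mod 71); 4·18 ≡ 1, so inverse 18.
N/127 = 9727; 9727 ≡ 75 (mod 127); 75·105 ≡ 1, so inverse 105.
N/137 = 9017; 9017 ≡ 112 (mod 137); 112·126 ≡ 1, so inverse 126.
x ≡ 45·17399·18 + 69·9727·105 + 91·9017·126 = 187954227.
187954227 mod 1235329 = 184219.

184219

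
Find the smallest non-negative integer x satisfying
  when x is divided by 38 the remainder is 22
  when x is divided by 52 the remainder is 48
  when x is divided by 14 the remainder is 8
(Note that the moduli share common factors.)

3480

gcd(38, 52) = 2 and 2 | (48 − 22), so the pair is consistent; merging gives x ≡ 516 (mod 988), where 988 = lcm(38, 52).
gcd(988, 14) = 2 and 2 | (8 − 516), so the pair is consistent; merging gives x ≡ 3480 (mod 6916), where 6916 = lcm(988, 14).
The solution is unique modulo lcm(38, 52, 14) = 6916.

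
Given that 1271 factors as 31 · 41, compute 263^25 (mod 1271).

Mod 31: 263 ≡ 15; 15^25 ≡ 30 (mod 31).
Mod 41: 263 ≡ 17; 17^25 ≡ 14 (mod 41).
Combine by CRT: x ≡ 30 (mod 31), x ≡ 14 (mod 41) ⇒ x ≡ 588 (mod 1271).

588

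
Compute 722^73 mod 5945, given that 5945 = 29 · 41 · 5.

1767

Mod 29: 722 ≡ 26; by Fermat, exponent reduces to 73 mod 28 = 17; 26^17 ≡ 27 (mod 29).
Mod 41: 722 ≡ 25; by Fermat, exponent reduces to 73 mod 40 = 33; 25^33 ≡ 4 (mod 41).
Mod 5: 722 ≡ 2; by Fermat, exponent reduces to 73 mod 4 = 1; 2^1 ≡ 2 (mod 5).
Combine by CRT: x ≡ 27 (mod 29), x ≡ 4 (mod 41), x ≡ 2 (mod 5) ⇒ x ≡ 1767 (mod 5945).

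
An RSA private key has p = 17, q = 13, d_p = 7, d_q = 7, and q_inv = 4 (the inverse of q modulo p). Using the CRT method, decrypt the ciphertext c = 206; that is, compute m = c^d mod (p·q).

145

m₁ = c^(d_p) mod p: c ≡ 2 (mod 17), and 2^7 mod 17 = 9.
m₂ = c^(d_q) mod q: c ≡ 11 (mod 13), and 11^7 mod 13 = 2.
h = q_inv·(m₁ − m₂) mod p = 4·(9 − 2) mod 17 = 11.
m = m₂ + h·q = 2 + 11·13 = 145.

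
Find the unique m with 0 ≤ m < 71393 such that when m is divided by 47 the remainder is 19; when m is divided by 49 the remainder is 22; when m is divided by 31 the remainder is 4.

Combine the congruences pairwise.
From m ≡ 19 (mod 47) write m = 19 + 47t. Substituting into m ≡ 22 (mod 49) gives 47t ≡ 3 (mod 49), and since 47⁻¹ ≡ 24 (mod 49), t ≡ 23. Hence m ≡ 19 + 47·23 = 1100 (mod 2303).
From m ≡ 1100 (mod 2303) write m = 1100 + 2303t. Substituting into m ≡ 4 (mod 31) gives 2303t ≡ 20 (mod 31), and since 9⁻¹ ≡ 7 (mod 31), t ≡ 16. Hence m ≡ 1100 + 2303·16 = 37948 (mod 71393).

37948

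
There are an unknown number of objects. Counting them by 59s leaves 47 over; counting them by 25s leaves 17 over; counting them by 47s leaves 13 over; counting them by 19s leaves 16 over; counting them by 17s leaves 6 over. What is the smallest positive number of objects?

13865342

The moduli are pairwise coprime; M = 59·25·47·19·17 = 22391975.
M/59 = 379525; 379525 ≡ 37 (mod 59); 37·8 ≡ 1, so inverse 8.
M/25 = 895679; 895679 ≡ 4 (mod 25); 4·19 ≡ 1, so inverse 19.
M/47 = 476425; 476425 ≡ 33 (mod 47); 33·10 ≡ 1, so inverse 10.
M/19 = 1178525; 1178525 ≡ 12 (mod 19); 12·8 ≡ 1, so inverse 8.
M/17 = 1317175; 1317175 ≡ 15 (mod 17); 15·8 ≡ 1, so inverse 8.
N ≡ 47·379525·8 + 17·895679·19 + 13·476425·10 + 16·1178525·8 + 6·1317175·8 = 708016567.
708016567 mod 22391975 = 13865342.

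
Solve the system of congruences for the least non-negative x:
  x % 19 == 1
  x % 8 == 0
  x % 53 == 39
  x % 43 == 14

The moduli are pairwise coprime; N = 19·8·53·43 = 346408.
N/19 = 18232; 18232 ≡ 11 (mod 19); 11·7 ≡ 1, so inverse 7.
N/8 = 43301; 43301 ≡ 5 (mod 8); 5·5 ≡ 1, so inverse 5.
N/53 = 6536; 6536 ≡ 17 (mod 53); 17·25 ≡ 1, so inverse 25.
N/43 = 8056; 8056 ≡ 15 (mod 43); 15·23 ≡ 1, so inverse 23.
x ≡ 1·18232·7 + 0·43301·5 + 39·6536·25 + 14·8056·23 = 9094256.
9094256 mod 346408 = 87648.

87648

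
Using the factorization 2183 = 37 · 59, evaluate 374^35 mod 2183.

Mod 37: 374 ≡ 4; 4^35 ≡ 28 (mod 37).
Mod 59: 374 ≡ 20; 20^35 ≡ 45 (mod 59).
Combine by CRT: x ≡ 28 (mod 37), x ≡ 45 (mod 59) ⇒ x ≡ 694 (mod 2183).

694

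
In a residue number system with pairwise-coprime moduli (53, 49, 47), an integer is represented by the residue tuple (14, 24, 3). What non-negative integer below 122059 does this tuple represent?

35206

The moduli are pairwise coprime; N = 53·49·47 = 122059.
N/53 = 2303; 2303 ≡ 24 (mod 53); 24·42 ≡ 1, so inverse 42.
N/49 = 2491; 2491 ≡ 41 (mod 49); 41·6 ≡ 1, so inverse 6.
N/47 = 2597; 2597 ≡ 12 (mod 47); 12·4 ≡ 1, so inverse 4.
x ≡ 14·2303·42 + 24·2491·6 + 3·2597·4 = 1744032.
1744032 mod 122059 = 35206.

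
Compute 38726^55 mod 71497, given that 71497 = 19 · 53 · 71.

Mod 19: 38726 ≡ 4; by Fermat, exponent reduces to 55 mod 18 = 1; 4^1 ≡ 4 (mod 19).
Mod 53: 38726 ≡ 36; by Fermat, exponent reduces to 55 mod 52 = 3; 36^3 ≡ 16 (mod 53).
Mod 71: 38726 ≡ 31; 31^55 ≡ 26 (mod 71).
Combine by CRT: x ≡ 4 (mod 19), x ≡ 16 (mod 53), x ≡ 26 (mod 71) ⇒ x ≡ 65630 (mod 71497).

65630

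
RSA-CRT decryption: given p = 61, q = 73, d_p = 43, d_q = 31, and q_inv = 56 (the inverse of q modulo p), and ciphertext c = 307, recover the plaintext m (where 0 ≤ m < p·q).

3947

m₁ = c^(d_p) mod p: c ≡ 2 (mod 61), and 2^43 mod 61 = 43.
m₂ = c^(d_q) mod q: c ≡ 15 (mod 73), and 15^31 mod 73 = 5.
h = q_inv·(m₁ − m₂) mod p = 56·(43 − 5) mod 61 = 54.
m = m₂ + h·q = 5 + 54·73 = 3947.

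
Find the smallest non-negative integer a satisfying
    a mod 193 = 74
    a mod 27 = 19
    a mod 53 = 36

Combine the congruences pairwise.
From a ≡ 74 (mod 193) write a = 74 + 193t. Substituting into a ≡ 19 (mod 27) gives 193t ≡ 26 (mod 27), and since 4⁻¹ ≡ 7 (mod 27), t ≡ 20. Hence a ≡ 74 + 193·20 = 3934 (mod 5211).
From a ≡ 3934 (mod 5211) write a = 3934 + 5211t. Substituting into a ≡ 36 (mod 53) gives 5211t ≡ 24 (mod 53), and since 17⁻¹ ≡ 25 (mod 53), t ≡ 17. Hence a ≡ 3934 + 5211·17 = 92521 (mod 276183).

92521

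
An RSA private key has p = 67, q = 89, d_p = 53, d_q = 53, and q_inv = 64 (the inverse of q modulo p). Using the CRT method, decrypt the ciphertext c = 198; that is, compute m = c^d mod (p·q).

m₁ = c^(d_p) mod p: c ≡ 64 (mod 67), and 64^53 mod 67 = 15.
m₂ = c^(d_q) mod q: c ≡ 20 (mod 89), and 20^53 mod 89 = 68.
h = q_inv·(m₁ − m₂) mod p = 64·(15 − 68) mod 67 = 25.
m = m₂ + h·q = 68 + 25·89 = 2293.

2293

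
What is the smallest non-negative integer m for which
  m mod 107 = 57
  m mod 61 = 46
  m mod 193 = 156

1222425

The moduli are pairwise coprime; N = 107·61·193 = 1259711.
N/107 = 11773; 11773 ≡ 3 (mod 107); 3·36 ≡ 1, so inverse 36.
N/61 = 20651; 20651 ≡ 33 (mod 61); 33·37 ≡ 1, so inverse 37.
N/193 = 6527; 6527 ≡ 158 (mod 193); 158·11 ≡ 1, so inverse 11.
m ≡ 57·11773·36 + 46·20651·37 + 156·6527·11 = 70506530.
70506530 mod 1259711 = 1222425.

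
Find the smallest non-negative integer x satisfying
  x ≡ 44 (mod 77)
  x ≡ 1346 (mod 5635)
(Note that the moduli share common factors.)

Combine the congruences pairwise.
gcd(77, 5635) = 7 and 7 | (1346 − 44), so the pair is consistent; merging gives x ≡ 35156 (mod 61985), where 61985 = lcm(77, 5635).
The solution is unique modulo lcm(77, 5635) = 61985.

35156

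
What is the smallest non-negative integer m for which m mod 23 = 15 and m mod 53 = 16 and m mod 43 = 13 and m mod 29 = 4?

1408650

From m ≡ 15 (mod 23) write m = 15 + 23t. Substituting into m ≡ 16 (mod 53) gives 23t ≡ 1 (mod 53), and since 23⁻¹ ≡ 30 (mod 53), t ≡ 30. Hence m ≡ 15 + 23·30 = 705 (mod 1219).
From m ≡ 705 (mod 1219) write m = 705 + 1219t. Substituting into m ≡ 13 (mod 43) gives 1219t ≡ 39 (mod 43), and since 15⁻¹ ≡ 23 (mod 43), t ≡ 37. Hence m ≡ 705 + 1219·37 = 45808 (mod 52417).
From m ≡ 45808 (mod 52417) write m = 45808 + 52417t. Substituting into m ≡ 4 (mod 29) gives 52417t ≡ 16 (mod 29), and since 14⁻¹ ≡ 27 (mod 29), t ≡ 26. Hence m ≡ 45808 + 52417·26 = 1408650 (mod 1520093).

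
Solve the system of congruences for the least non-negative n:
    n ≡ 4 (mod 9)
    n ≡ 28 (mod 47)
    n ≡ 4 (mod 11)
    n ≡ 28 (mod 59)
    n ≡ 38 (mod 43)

The moduli are pairwise coprime; M = 9·47·11·59·43 = 11804661.
M/9 = 1311629; 1311629 ≡ 5 (mod 9); 5·2 ≡ 1, so inverse 2.
M/47 = 251163; 251163 ≡ 42 (mod 47); 42·28 ≡ 1, so inverse 28.
M/11 = 1073151; 1073151 ≡ 2 (mod 11); 2·6 ≡ 1, so inverse 6.
M/59 = 200079; 200079 ≡ 10 (mod 59); 10·6 ≡ 1, so inverse 6.
M/43 = 274527; 274527 ≡ 15 (mod 43); 15·23 ≡ 1, so inverse 23.
n ≡ 4·1311629·2 + 28·251163·28 + 4·1073151·6 + 28·200079·6 + 38·274527·23 = 506710318.
506710318 mod 11804661 = 10914556.

10914556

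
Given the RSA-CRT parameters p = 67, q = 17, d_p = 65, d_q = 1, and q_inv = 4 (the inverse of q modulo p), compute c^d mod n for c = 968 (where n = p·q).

m₁ = c^(d_p) mod p: c ≡ 30 (mod 67), and 30^65 mod 67 = 38.
m₂ = c^(d_q) mod q: c ≡ 16 (mod 17), and 16^1 mod 17 = 16.
h = q_inv·(m₁ − m₂) mod p = 4·(38 − 16) mod 67 = 21.
m = m₂ + h·q = 16 + 21·17 = 373.

373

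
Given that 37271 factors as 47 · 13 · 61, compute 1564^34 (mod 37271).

Mod 47: 1564 ≡ 13; 13^34 ≡ 21 (mod 47).
Mod 13: 1564 ≡ 4; by Fermat, exponent reduces to 34 mod 12 = 10; 4^10 ≡ 9 (mod 13).
Mod 61: 1564 ≡ 39; 39^34 ≡ 16 (mod 61).
Combine by CRT: x ≡ 21 (mod 47), x ≡ 9 (mod 13), x ≡ 16 (mod 61) ⇒ x ≡ 2700 (mod 37271).

2700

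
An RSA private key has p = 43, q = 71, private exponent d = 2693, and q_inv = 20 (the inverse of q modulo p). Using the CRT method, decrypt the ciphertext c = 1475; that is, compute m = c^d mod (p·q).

246

d_p = d mod (p−1) = 2693 mod 42 = 5; d_q = d mod (q−1) = 33.
m₁ = c^(d_p) mod p: c ≡ 13 (mod 43), and 13^5 mod 43 = 31.
m₂ = c^(d_q) mod q: c ≡ 55 (mod 71), and 55^33 mod 71 = 33.
h = q_inv·(m₁ − m₂) mod p = 20·(31 − 33) mod 43 = 3.
m = m₂ + h·q = 33 + 3·71 = 246.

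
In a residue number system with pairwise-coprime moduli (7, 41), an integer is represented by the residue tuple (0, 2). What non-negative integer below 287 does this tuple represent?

84

Combine the congruences pairwise.
From x ≡ 0 (mod 7) write x = 0 + 7t. Substituting into x ≡ 2 (mod 41) gives 7t ≡ 2 (mod 41), and since 7⁻¹ ≡ 6 (mod 41), t ≡ 12. Hence x ≡ 0 + 7·12 = 84 (mod 287).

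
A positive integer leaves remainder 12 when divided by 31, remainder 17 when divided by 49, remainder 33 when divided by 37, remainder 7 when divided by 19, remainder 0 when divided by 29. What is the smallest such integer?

From N ≡ 12 (mod 31) write N = 12 + 31t. Substituting into N ≡ 17 (mod 49) gives 31t ≡ 5 (mod 49), and since 31⁻¹ ≡ 19 (mod 49), t ≡ 46. Hence N ≡ 12 + 31·46 = 1438 (mod 1519).
From N ≡ 1438 (mod 1519) write N = 1438 + 1519t. Substituting into N ≡ 33 (mod 37) gives 1519t ≡ 1 (mod 37), and since 2⁻¹ ≡ 19 (mod 37), t ≡ 19. Hence N ≡ 1438 + 1519·19 = 30299 (mod 56203).
From N ≡ 30299 (mod 56203) write N = 30299 + 56203t. Substituting into N ≡ 7 (mod 19) gives 56203t ≡ 13 (mod 19), and since 1⁻¹ ≡ 1 (mod 19), t ≡ 13. Hence N ≡ 30299 + 56203·13 = 760938 (mod 1067857).
From N ≡ 760938 (mod 1067857) write N = 760938 + 1067857t. Substituting into N ≡ 0 (mod 29) gives 1067857t ≡ 22 (mod 29), and since 19⁻¹ ≡ 26 (mod 29), t ≡ 21. Hence N ≡ 760938 + 1067857·21 = 23185935 (mod 30967853).

23185935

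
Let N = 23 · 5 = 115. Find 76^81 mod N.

106

Mod 23: 76 ≡ 7; by Fermat, exponent reduces to 81 mod 22 = 15; 7^15 ≡ 14 (mod 23).
Mod 5: 76 ≡ 1; by Fermat, exponent reduces to 81 mod 4 = 1; 1^1 ≡ 1 (mod 5).
Combine by CRT: x ≡ 14 (mod 23), x ≡ 1 (mod 5) ⇒ x ≡ 106 (mod 115).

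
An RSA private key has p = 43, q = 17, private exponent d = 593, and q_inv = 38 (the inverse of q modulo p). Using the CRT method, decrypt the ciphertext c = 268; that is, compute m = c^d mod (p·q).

d_p = d mod (p−1) = 593 mod 42 = 5; d_q = d mod (q−1) = 1.
m₁ = c^(d_p) mod p: c ≡ 10 (mod 43), and 10^5 mod 43 = 25.
m₂ = c^(d_q) mod q: c ≡ 13 (mod 17), and 13^1 mod 17 = 13.
h = q_inv·(m₁ − m₂) mod p = 38·(25 − 13) mod 43 = 26.
m = m₂ + h·q = 13 + 26·17 = 455.

455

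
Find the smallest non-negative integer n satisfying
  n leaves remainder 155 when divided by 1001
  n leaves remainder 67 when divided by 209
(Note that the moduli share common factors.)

2157

gcd(1001, 209) = 11 and 11 | (67 − 155), so the pair is consistent; merging gives n ≡ 2157 (mod 19019), where 19019 = lcm(1001, 209).
The solution is unique modulo lcm(1001, 209) = 19019.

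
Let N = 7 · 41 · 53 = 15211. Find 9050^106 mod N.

Mod 7: 9050 ≡ 6; by Fermat, exponent reduces to 106 mod 6 = 4; 6^4 ≡ 1 (mod 7).
Mod 41: 9050 ≡ 30; by Fermat, exponent reduces to 106 mod 40 = 26; 30^26 ≡ 8 (mod 41).
Mod 53: 9050 ≡ 40; by Fermat, exponent reduces to 106 mod 52 = 2; 40^2 ≡ 10 (mod 53).
Combine by CRT: x ≡ 1 (mod 7), x ≡ 8 (mod 41), x ≡ 10 (mod 53) ⇒ x ≡ 8331 (mod 15211).

8331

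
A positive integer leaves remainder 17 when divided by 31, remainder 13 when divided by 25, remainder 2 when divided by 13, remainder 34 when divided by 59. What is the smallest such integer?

257038

The moduli are pairwise coprime; N = 31·25·13·59 = 594425.
N/31 = 19175; 19175 ≡ 17 (mod 31); 17·11 ≡ 1, so inverse 11.
N/25 = 23777; 23777 ≡ 2 (mod 25); 2·13 ≡ 1, so inverse 13.
N/13 = 45725; 45725 ≡ 4 (mod 13); 4·10 ≡ 1, so inverse 10.
N/59 = 10075; 10075 ≡ 45 (mod 59); 45·21 ≡ 1, so inverse 21.
a ≡ 17·19175·11 + 13·23777·13 + 2·45725·10 + 34·10075·21 = 15712088.
15712088 mod 594425 = 257038.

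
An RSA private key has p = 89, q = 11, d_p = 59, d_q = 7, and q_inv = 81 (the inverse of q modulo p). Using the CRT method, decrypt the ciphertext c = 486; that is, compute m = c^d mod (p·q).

m₁ = c^(d_p) mod p: c ≡ 41 (mod 89), and 41^59 mod 89 = 51.
m₂ = c^(d_q) mod q: c ≡ 2 (mod 11), and 2^7 mod 11 = 7.
h = q_inv·(m₁ − m₂) mod p = 81·(51 − 7) mod 89 = 4.
m = m₂ + h·q = 7 + 4·11 = 51.

51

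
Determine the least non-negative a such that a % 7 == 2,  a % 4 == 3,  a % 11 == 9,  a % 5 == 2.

Combine the congruences pairwise.
From a ≡ 2 (mod 7) write a = 2 + 7t. Substituting into a ≡ 3 (mod 4) gives 7t ≡ 1 (mod 4), and since 3⁻¹ ≡ 3 (mod 4), t ≡ 3. Hence a ≡ 2 + 7·3 = 23 (mod 28).
From a ≡ 23 (mod 28) write a = 23 + 28t. Substituting into a ≡ 9 (mod 11) gives 28t ≡ 8 (mod 11), and since 6⁻¹ ≡ 2 (mod 11), t ≡ 5. Hence a ≡ 23 + 28·5 = 163 (mod 308).
From a ≡ 163 (mod 308) write a = 163 + 308t. Substituting into a ≡ 2 (mod 5) gives 308t ≡ 4 (mod 5), and since 3⁻¹ ≡ 2 (mod 5), t ≡ 3. Hence a ≡ 163 + 308·3 = 1087 (mod 1540).

1087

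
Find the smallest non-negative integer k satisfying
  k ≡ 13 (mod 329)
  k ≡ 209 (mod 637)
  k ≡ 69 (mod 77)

285585

gcd(329, 637) = 7 and 7 | (209 − 13), so the pair is consistent; merging gives k ≡ 16134 (mod 29939), where 29939 = lcm(329, 637).
gcd(29939, 77) = 7 and 7 | (69 − 16134), so the pair is consistent; merging gives k ≡ 285585 (mod 329329), where 329329 = lcm(29939, 77).
The solution is unique modulo lcm(329, 637, 77) = 329329.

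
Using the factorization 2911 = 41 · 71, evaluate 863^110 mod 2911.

Mod 41: 863 ≡ 2; by Fermat, exponent reduces to 110 mod 40 = 30; 2^30 ≡ 40 (mod 41).
Mod 71: 863 ≡ 11; by Fermat, exponent reduces to 110 mod 70 = 40; 11^40 ≡ 48 (mod 71).
Combine by CRT: x ≡ 40 (mod 41), x ≡ 48 (mod 71) ⇒ x ≡ 2746 (mod 2911).

2746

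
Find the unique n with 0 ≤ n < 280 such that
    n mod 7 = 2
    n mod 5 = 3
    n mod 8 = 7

The moduli are pairwise coprime; M = 7·5·8 = 280.
M/7 = 40; 40 ≡ 5 (mod 7); 5·3 ≡ 1, so inverse 3.
M/5 = 56; 56 ≡ 1 (mod 5), inverse 1.
M/8 = 35; 35 ≡ 3 (mod 8); 3·3 ≡ 1, so inverse 3.
n ≡ 2·40·3 + 3·56·1 + 7·35·3 = 1143.
1143 mod 280 = 23.

23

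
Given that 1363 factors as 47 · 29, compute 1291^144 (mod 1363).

Mod 47: 1291 ≡ 22; by Fermat, exponent reduces to 144 mod 46 = 6; 22^6 ≡ 18 (mod 47).
Mod 29: 1291 ≡ 15; by Fermat, exponent reduces to 144 mod 28 = 4; 15^4 ≡ 20 (mod 29).
Combine by CRT: x ≡ 18 (mod 47), x ≡ 20 (mod 29) ⇒ x ≡ 629 (mod 1363).

629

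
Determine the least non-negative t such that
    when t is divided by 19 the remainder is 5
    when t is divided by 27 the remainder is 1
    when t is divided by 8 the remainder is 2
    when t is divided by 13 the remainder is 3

1810

From t ≡ 5 (mod 19) write t = 5 + 19s. Substituting into t ≡ 1 (mod 27) gives 19s ≡ 23 (mod 27), and since 19⁻¹ ≡ 10 (mod 27), s ≡ 14. Hence t ≡ 5 + 19·14 = 271 (mod 513).
From t ≡ 271 (mod 513) write t = 271 + 513s. Substituting into t ≡ 2 (mod 8) gives 513s ≡ 3 (mod 8), and since 1⁻¹ ≡ 1 (mod 8), s ≡ 3. Hence t ≡ 271 + 513·3 = 1810 (mod 4104).
From t ≡ 1810 (mod 4104) write t = 1810 + 4104s. Substituting into t ≡ 3 (mod 13) gives 4104s ≡ 0 (mod 13), and since 9⁻¹ ≡ 3 (mod 13), s ≡ 0. Hence t ≡ 1810 + 4104·0 = 1810 (mod 53352).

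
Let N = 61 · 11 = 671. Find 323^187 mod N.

181

Mod 61: 323 ≡ 18; by Fermat, exponent reduces to 187 mod 60 = 7; 18^7 ≡ 59 (mod 61).
Mod 11: 323 ≡ 4; by Fermat, exponent reduces to 187 mod 10 = 7; 4^7 ≡ 5 (mod 11).
Combine by CRT: x ≡ 59 (mod 61), x ≡ 5 (mod 11) ⇒ x ≡ 181 (mod 671).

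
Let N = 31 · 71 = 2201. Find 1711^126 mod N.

Mod 31: 1711 ≡ 6; by Fermat, exponent reduces to 126 mod 30 = 6; 6^6 ≡ 1 (mod 31).
Mod 71: 1711 ≡ 7; by Fermat, exponent reduces to 126 mod 70 = 56; 7^56 ≡ 25 (mod 71).
Combine by CRT: x ≡ 1 (mod 31), x ≡ 25 (mod 71) ⇒ x ≡ 1303 (mod 2201).

1303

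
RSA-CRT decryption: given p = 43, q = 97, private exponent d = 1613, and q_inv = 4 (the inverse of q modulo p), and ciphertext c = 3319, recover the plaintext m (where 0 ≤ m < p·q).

684

d_p = d mod (p−1) = 1613 mod 42 = 17; d_q = d mod (q−1) = 77.
m₁ = c^(d_p) mod p: c ≡ 8 (mod 43), and 8^17 mod 43 = 39.
m₂ = c^(d_q) mod q: c ≡ 21 (mod 97), and 21^77 mod 97 = 5.
h = q_inv·(m₁ − m₂) mod p = 4·(39 − 5) mod 43 = 7.
m = m₂ + h·q = 5 + 7·97 = 684.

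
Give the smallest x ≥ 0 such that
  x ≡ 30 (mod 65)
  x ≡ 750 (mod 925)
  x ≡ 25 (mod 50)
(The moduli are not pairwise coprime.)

16475

gcd(65, 925) = 5 and 5 | (750 − 30), so the pair is consistent; merging gives x ≡ 4450 (mod 12025), where 12025 = lcm(65, 925).
gcd(12025, 50) = 25 and 25 | (25 − 4450), so the pair is consistent; merging gives x ≡ 16475 (mod 24050), where 24050 = lcm(12025, 50).
The solution is unique modulo lcm(65, 925, 50) = 24050.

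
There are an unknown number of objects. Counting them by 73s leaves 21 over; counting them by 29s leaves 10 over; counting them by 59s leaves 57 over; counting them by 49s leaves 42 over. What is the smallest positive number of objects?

From N ≡ 21 (mod 73) write N = 21 + 73t. Substituting into N ≡ 10 (mod 29) gives 73t ≡ 18 (mod 29), and since 15⁻¹ ≡ 2 (mod 29), t ≡ 7. Hence N ≡ 21 + 73·7 = 532 (mod 2117).
From N ≡ 532 (mod 2117) write N = 532 + 2117t. Substituting into N ≡ 57 (mod 59) gives 2117t ≡ 56 (mod 59), and since 52⁻¹ ≡ 42 (mod 59), t ≡ 51. Hence N ≡ 532 + 2117·51 = 108499 (mod 124903).
From N ≡ 108499 (mod 124903) write N = 108499 + 124903t. Substituting into N ≡ 42 (mod 49) gives 124903t ≡ 29 (mod 49), and since 2⁻¹ ≡ 25 (mod 49), t ≡ 39. Hence N ≡ 108499 + 124903·39 = 4979716 (mod 6120247).

4979716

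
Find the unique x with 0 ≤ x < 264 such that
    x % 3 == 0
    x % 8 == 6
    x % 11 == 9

174

The moduli are pairwise coprime; N = 3·8·11 = 264.
N/3 = 88; 88 ≡ 1 (mod 3), inverse 1.
N/8 = 33; 33 ≡ 1 (mod 8), inverse 1.
N/11 = 24; 24 ≡ 2 (mod 11); 2·6 ≡ 1, so inverse 6.
x ≡ 0·88·1 + 6·33·1 + 9·24·6 = 1494.
1494 mod 264 = 174.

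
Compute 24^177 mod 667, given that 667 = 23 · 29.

576

Mod 23: 24 ≡ 1; by Fermat, exponent reduces to 177 mod 22 = 1; 1^1 ≡ 1 (mod 23).
Mod 29: 24 ≡ 24; by Fermat, exponent reduces to 177 mod 28 = 9; 24^9 ≡ 25 (mod 29).
Combine by CRT: x ≡ 1 (mod 23), x ≡ 25 (mod 29) ⇒ x ≡ 576 (mod 667).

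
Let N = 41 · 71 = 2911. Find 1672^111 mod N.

1116

Mod 41: 1672 ≡ 32; by Fermat, exponent reduces to 111 mod 40 = 31; 32^31 ≡ 9 (mod 41).
Mod 71: 1672 ≡ 39; by Fermat, exponent reduces to 111 mod 70 = 41; 39^41 ≡ 51 (mod 71).
Combine by CRT: x ≡ 9 (mod 41), x ≡ 51 (mod 71) ⇒ x ≡ 1116 (mod 2911).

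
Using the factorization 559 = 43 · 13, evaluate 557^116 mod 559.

Mod 43: 557 ≡ 41; by Fermat, exponent reduces to 116 mod 42 = 32; 41^32 ≡ 16 (mod 43).
Mod 13: 557 ≡ 11; by Fermat, exponent reduces to 116 mod 12 = 8; 11^8 ≡ 9 (mod 13).
Combine by CRT: x ≡ 16 (mod 43), x ≡ 9 (mod 13) ⇒ x ≡ 360 (mod 559).

360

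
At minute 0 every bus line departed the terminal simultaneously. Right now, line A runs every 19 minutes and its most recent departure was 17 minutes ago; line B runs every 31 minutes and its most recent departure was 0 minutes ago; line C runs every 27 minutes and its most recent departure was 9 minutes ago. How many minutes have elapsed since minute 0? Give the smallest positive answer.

The moduli are pairwise coprime; N = 19·31·27 = 15903.
N/19 = 837; 837 ≡ 1 (mod 19), inverse 1.
N/31 = 513; 513 ≡ 17 (mod 31); 17·11 ≡ 1, so inverse 11.
N/27 = 589; 589 ≡ 22 (mod 27); 22·16 ≡ 1, so inverse 16.
t ≡ 17·837·1 + 0·513·11 + 9·589·16 = 99045.
99045 mod 15903 = 3627.

3627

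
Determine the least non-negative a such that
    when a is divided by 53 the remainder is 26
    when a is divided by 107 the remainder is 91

From a ≡ 26 (mod 53) write a = 26 + 53t. Substituting into a ≡ 91 (mod 107) gives 53t ≡ 65 (mod 107), and since 53⁻¹ ≡ 105 (mod 107), t ≡ 84. Hence a ≡ 26 + 53·84 = 4478 (mod 5671).

4478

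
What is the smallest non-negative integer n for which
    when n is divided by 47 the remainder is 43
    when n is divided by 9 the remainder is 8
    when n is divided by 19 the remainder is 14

3662

The moduli are pairwise coprime; M = 47·9·19 = 8037.
M/47 = 171; 171 ≡ 30 (mod 47); 30·11 ≡ 1, so inverse 11.
M/9 = 893; 893 ≡ 2 (mod 9); 2·5 ≡ 1, so inverse 5.
M/19 = 423; 423 ≡ 5 (mod 19); 5·4 ≡ 1, so inverse 4.
n ≡ 43·171·11 + 8·893·5 + 14·423·4 = 140291.
140291 mod 8037 = 3662.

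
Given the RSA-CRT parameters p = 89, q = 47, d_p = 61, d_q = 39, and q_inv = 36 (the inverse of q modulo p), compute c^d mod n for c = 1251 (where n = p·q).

m₁ = c^(d_p) mod p: c ≡ 5 (mod 89), and 5^61 mod 89 = 80.
m₂ = c^(d_q) mod q: c ≡ 29 (mod 47), and 29^39 mod 47 = 39.
h = q_inv·(m₁ − m₂) mod p = 36·(80 − 39) mod 89 = 52.
m = m₂ + h·q = 39 + 52·47 = 2483.

2483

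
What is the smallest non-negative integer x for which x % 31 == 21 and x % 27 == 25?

52

Combine the congruences pairwise.
From x ≡ 21 (mod 31) write x = 21 + 31t. Substituting into x ≡ 25 (mod 27) gives 31t ≡ 4 (mod 27), and since 4⁻¹ ≡ 7 (mod 27), t ≡ 1. Hence x ≡ 21 + 31·1 = 52 (mod 837).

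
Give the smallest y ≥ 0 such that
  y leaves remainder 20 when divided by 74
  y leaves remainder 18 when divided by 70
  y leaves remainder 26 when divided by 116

Combine the congruences pairwise.
gcd(74, 70) = 2 and 2 | (18 − 20), so the pair is consistent; merging gives y ≡ 1278 (mod 2590), where 2590 = lcm(74, 70).
gcd(2590, 116) = 2 and 2 | (26 − 1278), so the pair is consistent; merging gives y ≡ 58258 (mod 150220), where 150220 = lcm(2590, 116).
The solution is unique modulo lcm(74, 70, 116) = 150220.

58258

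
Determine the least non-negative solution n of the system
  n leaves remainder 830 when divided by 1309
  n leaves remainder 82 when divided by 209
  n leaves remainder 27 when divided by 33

gcd(1309, 209) = 11 and 11 | (82 − 830), so the pair is consistent; merging gives n ≡ 17847 (mod 24871), where 24871 = lcm(1309, 209).
gcd(24871, 33) = 11 and 11 | (27 − 17847), so the pair is consistent; merging gives n ≡ 17847 (mod 74613), where 74613 = lcm(24871, 33).
The solution is unique modulo lcm(1309, 209, 33) = 74613.

17847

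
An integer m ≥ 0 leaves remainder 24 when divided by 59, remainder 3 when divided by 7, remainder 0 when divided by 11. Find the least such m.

2915

The moduli are pairwise coprime; N = 59·7·11 = 4543.
N/59 = 77; 77 ≡ 18 (mod 59); 18·23 ≡ 1, so inverse 23.
N/7 = 649; 649 ≡ 5 (mod 7); 5·3 ≡ 1, so inverse 3.
N/11 = 413; 413 ≡ 6 (mod 11); 6·2 ≡ 1, so inverse 2.
m ≡ 24·77·23 + 3·649·3 + 0·413·2 = 48345.
48345 mod 4543 = 2915.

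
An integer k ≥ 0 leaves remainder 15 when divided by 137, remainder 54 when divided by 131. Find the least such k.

9879

From k ≡ 15 (mod 137) write k = 15 + 137t. Substituting into k ≡ 54 (mod 131) gives 137t ≡ 39 (mod 131), and since 6⁻¹ ≡ 22 (mod 131), t ≡ 72. Hence k ≡ 15 + 137·72 = 9879 (mod 17947).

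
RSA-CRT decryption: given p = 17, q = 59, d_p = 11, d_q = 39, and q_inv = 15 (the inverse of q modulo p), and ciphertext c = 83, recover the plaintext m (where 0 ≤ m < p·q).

570

m₁ = c^(d_p) mod p: c ≡ 15 (mod 17), and 15^11 mod 17 = 9.
m₂ = c^(d_q) mod q: c ≡ 24 (mod 59), and 24^39 mod 59 = 39.
h = q_inv·(m₁ − m₂) mod p = 15·(9 − 39) mod 17 = 9.
m = m₂ + h·q = 39 + 9·59 = 570.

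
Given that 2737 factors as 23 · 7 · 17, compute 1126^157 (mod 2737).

1126

Mod 23: 1126 ≡ 22; by Fermat, exponent reduces to 157 mod 22 = 3; 22^3 ≡ 22 (mod 23).
Mod 7: 1126 ≡ 6; by Fermat, exponent reduces to 157 mod 6 = 1; 6^1 ≡ 6 (mod 7).
Mod 17: 1126 ≡ 4; by Fermat, exponent reduces to 157 mod 16 = 13; 4^13 ≡ 4 (mod 17).
Combine by CRT: x ≡ 22 (mod 23), x ≡ 6 (mod 7), x ≡ 4 (mod 17) ⇒ x ≡ 1126 (mod 2737).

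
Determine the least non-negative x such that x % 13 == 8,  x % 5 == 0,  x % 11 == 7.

From x ≡ 8 (mod 13) write x = 8 + 13t. Substituting into x ≡ 0 (mod 5) gives 13t ≡ 2 (mod 5), and since 3⁻¹ ≡ 2 (mod 5), t ≡ 4. Hence x ≡ 8 + 13·4 = 60 (mod 65).
From x ≡ 60 (mod 65) write x = 60 + 65t. Substituting into x ≡ 7 (mod 11) gives 65t ≡ 2 (mod 11), and since 10⁻¹ ≡ 10 (mod 11), t ≡ 9. Hence x ≡ 60 + 65·9 = 645 (mod 715).

645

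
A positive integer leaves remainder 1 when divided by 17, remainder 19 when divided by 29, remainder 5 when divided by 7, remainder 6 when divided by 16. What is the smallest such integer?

The moduli are pairwise coprime; N = 17·29·7·16 = 55216.
N/17 = 3248; 3248 ≡ 1 (mod 17), inverse 1.
N/29 = 1904; 1904 ≡ 19 (mod 29); 19·26 ≡ 1, so inverse 26.
N/7 = 7888; 7888 ≡ 6 (mod 7); 6·6 ≡ 1, so inverse 6.
N/16 = 3451; 3451 ≡ 11 (mod 16); 11·3 ≡ 1, so inverse 3.
m ≡ 1·3248·1 + 19·1904·26 + 5·7888·6 + 6·3451·3 = 1242582.
1242582 mod 55216 = 27830.

27830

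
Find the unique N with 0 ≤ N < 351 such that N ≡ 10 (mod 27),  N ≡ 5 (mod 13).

From N ≡ 10 (mod 27) write N = 10 + 27t. Substituting into N ≡ 5 (mod 13) gives 27t ≡ 8 (mod 13), and since 1⁻¹ ≡ 1 (mod 13), t ≡ 8. Hence N ≡ 10 + 27·8 = 226 (mod 351).

226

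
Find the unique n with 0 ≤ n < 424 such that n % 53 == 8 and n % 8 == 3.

379

Combine the congruences pairwise.
From n ≡ 8 (mod 53) write n = 8 + 53t. Substituting into n ≡ 3 (mod 8) gives 53t ≡ 3 (mod 8), and since 5⁻¹ ≡ 5 (mod 8), t ≡ 7. Hence n ≡ 8 + 53·7 = 379 (mod 424).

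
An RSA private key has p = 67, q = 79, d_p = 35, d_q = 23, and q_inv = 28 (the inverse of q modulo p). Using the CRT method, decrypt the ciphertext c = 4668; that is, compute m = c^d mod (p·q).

4072

m₁ = c^(d_p) mod p: c ≡ 45 (mod 67), and 45^35 mod 67 = 52.
m₂ = c^(d_q) mod q: c ≡ 7 (mod 79), and 7^23 mod 79 = 43.
h = q_inv·(m₁ − m₂) mod p = 28·(52 − 43) mod 67 = 51.
m = m₂ + h·q = 43 + 51·79 = 4072.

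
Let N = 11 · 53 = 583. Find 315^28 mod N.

Mod 11: 315 ≡ 7; by Fermat, exponent reduces to 28 mod 10 = 8; 7^8 ≡ 9 (mod 11).
Mod 53: 315 ≡ 50; 50^28 ≡ 44 (mod 53).
Combine by CRT: x ≡ 9 (mod 11), x ≡ 44 (mod 53) ⇒ x ≡ 97 (mod 583).

97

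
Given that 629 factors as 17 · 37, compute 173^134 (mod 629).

Mod 17: 173 ≡ 3; by Fermat, exponent reduces to 134 mod 16 = 6; 3^6 ≡ 15 (mod 17).
Mod 37: 173 ≡ 25; by Fermat, exponent reduces to 134 mod 36 = 26; 25^26 ≡ 34 (mod 37).
Combine by CRT: x ≡ 15 (mod 17), x ≡ 34 (mod 37) ⇒ x ≡ 219 (mod 629).

219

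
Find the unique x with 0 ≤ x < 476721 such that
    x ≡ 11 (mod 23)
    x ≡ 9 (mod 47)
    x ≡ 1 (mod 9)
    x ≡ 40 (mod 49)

454123

The moduli are pairwise coprime; N = 23·47·9·49 = 476721.
N/23 = 20727; 20727 ≡ 4 (mod 23); 4·6 ≡ 1, so inverse 6.
N/47 = 10143; 10143 ≡ 38 (mod 47); 38·26 ≡ 1, so inverse 26.
N/9 = 52969; 52969 ≡ 4 (mod 9); 4·7 ≡ 1, so inverse 7.
N/49 = 9729; 9729 ≡ 27 (mod 49); 27·20 ≡ 1, so inverse 20.
x ≡ 11·20727·6 + 9·10143·26 + 1·52969·7 + 40·9729·20 = 11895427.
11895427 mod 476721 = 454123.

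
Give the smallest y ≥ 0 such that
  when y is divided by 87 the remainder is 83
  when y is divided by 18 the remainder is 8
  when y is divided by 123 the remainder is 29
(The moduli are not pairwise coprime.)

gcd(87, 18) = 3 and 3 | (8 − 83), so the pair is consistent; merging gives y ≡ 170 (mod 522), where 522 = lcm(87, 18).
gcd(522, 123) = 3 and 3 | (29 − 170), so the pair is consistent; merging gives y ≡ 12698 (mod 21402), where 21402 = lcm(522, 123).
The solution is unique modulo lcm(87, 18, 123) = 21402.

12698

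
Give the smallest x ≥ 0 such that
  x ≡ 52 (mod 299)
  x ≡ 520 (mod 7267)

Combine the congruences pairwise.
gcd(299, 7267) = 13 and 13 | (520 − 52), so the pair is consistent; merging gives x ≡ 58656 (mod 167141), where 167141 = lcm(299, 7267).
The solution is unique modulo lcm(299, 7267) = 167141.

58656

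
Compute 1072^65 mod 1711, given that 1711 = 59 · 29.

1565

Mod 59: 1072 ≡ 10; by Fermat, exponent reduces to 65 mod 58 = 7; 10^7 ≡ 31 (mod 59).
Mod 29: 1072 ≡ 28; by Fermat, exponent reduces to 65 mod 28 = 9; 28^9 ≡ 28 (mod 29).
Combine by CRT: x ≡ 31 (mod 59), x ≡ 28 (mod 29) ⇒ x ≡ 1565 (mod 1711).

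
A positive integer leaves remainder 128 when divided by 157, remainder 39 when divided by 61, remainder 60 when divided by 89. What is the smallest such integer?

The moduli are pairwise coprime; M = 157·61·89 = 852353.
M/157 = 5429; 5429 ≡ 91 (mod 157); 91·88 ≡ 1, so inverse 88.
M/61 = 13973; 13973 ≡ 4 (mod 61); 4·46 ≡ 1, so inverse 46.
M/89 = 9577; 9577 ≡ 54 (mod 89); 54·61 ≡ 1, so inverse 61.
N ≡ 128·5429·88 + 39·13973·46 + 60·9577·61 = 121271638.
121271638 mod 852353 = 237512.

237512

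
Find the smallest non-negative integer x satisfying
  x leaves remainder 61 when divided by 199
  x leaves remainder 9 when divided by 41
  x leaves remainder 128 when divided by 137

Combine the congruences pairwise.
From x ≡ 61 (mod 199) write x = 61 + 199t. Substituting into x ≡ 9 (mod 41) gives 199t ≡ 30 (mod 41), and since 35⁻¹ ≡ 34 (mod 41), t ≡ 36. Hence x ≡ 61 + 199·36 = 7225 (mod 8159).
From x ≡ 7225 (mod 8159) write x = 7225 + 8159t. Substituting into x ≡ 128 (mod 137) gives 8159t ≡ 27 (mod 137), and since 76⁻¹ ≡ 128 (mod 137), t ≡ 31. Hence x ≡ 7225 + 8159·31 = 260154 (mod 1117783).

260154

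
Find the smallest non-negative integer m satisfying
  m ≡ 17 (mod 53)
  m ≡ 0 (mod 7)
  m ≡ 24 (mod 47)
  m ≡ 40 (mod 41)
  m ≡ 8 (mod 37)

The moduli are pairwise coprime; N = 53·7·47·41·37 = 26451929.
N/53 = 499093; 499093 ≡ 45 (mod 53); 45·33 ≡ 1, so inverse 33.
N/7 = 3778847; 3778847 ≡ 2 (mod 7); 2·4 ≡ 1, so inverse 4.
N/47 = 562807; 562807 ≡ 29 (mod 47); 29·13 ≡ 1, so inverse 13.
N/41 = 645169; 645169 ≡ 34 (mod 41); 34·35 ≡ 1, so inverse 35.
N/37 = 714917; 714917 ≡ 3 (mod 37); 3·25 ≡ 1, so inverse 25.
m ≡ 17·499093·33 + 0·3778847·4 + 24·562807·13 + 40·645169·35 + 8·714917·25 = 1501806957.
1501806957 mod 26451929 = 20498933.

20498933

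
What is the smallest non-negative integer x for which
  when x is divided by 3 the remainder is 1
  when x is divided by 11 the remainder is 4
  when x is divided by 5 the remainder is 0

70

From x ≡ 1 (mod 3) write x = 1 + 3t. Substituting into x ≡ 4 (mod 11) gives 3t ≡ 3 (mod 11), and since 3⁻¹ ≡ 4 (mod 11), t ≡ 1. Hence x ≡ 1 + 3·1 = 4 (mod 33).
From x ≡ 4 (mod 33) write x = 4 + 33t. Substituting into x ≡ 0 (mod 5) gives 33t ≡ 1 (mod 5), and since 3⁻¹ ≡ 2 (mod 5), t ≡ 2. Hence x ≡ 4 + 33·2 = 70 (mod 165).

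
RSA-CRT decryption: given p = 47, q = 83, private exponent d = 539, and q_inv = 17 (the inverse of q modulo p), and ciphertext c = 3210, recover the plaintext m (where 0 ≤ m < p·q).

1184

d_p = d mod (p−1) = 539 mod 46 = 33; d_q = d mod (q−1) = 47.
m₁ = c^(d_p) mod p: c ≡ 14 (mod 47), and 14^33 mod 47 = 9.
m₂ = c^(d_q) mod q: c ≡ 56 (mod 83), and 56^47 mod 83 = 22.
h = q_inv·(m₁ − m₂) mod p = 17·(9 − 22) mod 47 = 14.
m = m₂ + h·q = 22 + 14·83 = 1184.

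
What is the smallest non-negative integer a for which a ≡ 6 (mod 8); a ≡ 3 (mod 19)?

From a ≡ 6 (mod 8) write a = 6 + 8t. Substituting into a ≡ 3 (mod 19) gives 8t ≡ 16 (mod 19), and since 8⁻¹ ≡ 12 (mod 19), t ≡ 2. Hence a ≡ 6 + 8·2 = 22 (mod 152).

22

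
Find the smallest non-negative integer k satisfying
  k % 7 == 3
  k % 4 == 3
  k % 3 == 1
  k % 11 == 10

From k ≡ 3 (mod 7) write k = 3 + 7t. Substituting into k ≡ 3 (mod 4) gives 7t ≡ 0 (mod 4), and since 3⁻¹ ≡ 3 (mod 4), t ≡ 0. Hence k ≡ 3 + 7·0 = 3 (mod 28).
From k ≡ 3 (mod 28) write k = 3 + 28t. Substituting into k ≡ 1 (mod 3) gives 28t ≡ 1 (mod 3), and since 1⁻¹ ≡ 1 (mod 3), t ≡ 1. Hence k ≡ 3 + 28·1 = 31 (mod 84).
From k ≡ 31 (mod 84) write k = 31 + 84t. Substituting into k ≡ 10 (mod 11) gives 84t ≡ 1 (mod 11), and since 7⁻¹ ≡ 8 (mod 11), t ≡ 8. Hence k ≡ 31 + 84·8 = 703 (mod 924).

703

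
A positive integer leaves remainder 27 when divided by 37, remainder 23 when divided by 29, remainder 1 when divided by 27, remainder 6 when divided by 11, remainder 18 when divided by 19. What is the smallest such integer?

The moduli are pairwise coprime; N = 37·29·27·11·19 = 6054939.
N/37 = 163647; 163647 ≡ 33 (mod 37); 33·9 ≡ 1, so inverse 9.
N/29 = 208791; 208791 ≡ 20 (mod 29); 20·16 ≡ 1, so inverse 16.
N/27 = 224257; 224257 ≡ 22 (mod 27); 22·16 ≡ 1, so inverse 16.
N/11 = 550449; 550449 ≡ 9 (mod 11); 9·5 ≡ 1, so inverse 5.
N/19 = 318681; 318681 ≡ 13 (mod 19); 13·3 ≡ 1, so inverse 3.
x ≡ 27·163647·9 + 23·208791·16 + 1·224257·16 + 6·550449·5 + 18·318681·3 = 153911665.
153911665 mod 6054939 = 2538190.

2538190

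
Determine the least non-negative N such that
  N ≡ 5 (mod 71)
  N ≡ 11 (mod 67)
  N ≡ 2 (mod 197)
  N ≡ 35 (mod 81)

The moduli are pairwise coprime; M = 71·67·197·81 = 75907449.
M/71 = 1069119; 1069119 ≡ 1 (mod 71), inverse 1.
M/67 = 1132947; 1132947 ≡ 44 (mod 67); 44·32 ≡ 1, so inverse 32.
M/197 = 385317; 385317 ≡ 182 (mod 197); 182·105 ≡ 1, so inverse 105.
M/81 = 937129; 937129 ≡ 40 (mod 81); 40·79 ≡ 1, so inverse 79.
N ≡ 5·1069119·1 + 11·1132947·32 + 2·385317·105 + 35·937129·79 = 3076221194.
3076221194 mod 75907449 = 39923234.

39923234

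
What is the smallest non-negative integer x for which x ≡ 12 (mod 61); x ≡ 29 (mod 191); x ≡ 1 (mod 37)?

The moduli are pairwise coprime; N = 61·191·37 = 431087.
N/61 = 7067; 7067 ≡ 52 (mod 61); 52·27 ≡ 1, so inverse 27.
N/191 = 2257; 2257 ≡ 156 (mod 191); 156·60 ≡ 1, so inverse 60.
N/37 = 11651; 11651 ≡ 33 (mod 37); 33·9 ≡ 1, so inverse 9.
x ≡ 12·7067·27 + 29·2257·60 + 1·11651·9 = 6321747.
6321747 mod 431087 = 286529.

286529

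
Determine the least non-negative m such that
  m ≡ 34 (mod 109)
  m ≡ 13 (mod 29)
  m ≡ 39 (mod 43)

The moduli are pairwise coprime; N = 109·29·43 = 135923.
N/109 = 1247; 1247 ≡ 48 (mod 109); 48·25 ≡ 1, so inverse 25.
N/29 = 4687; 4687 ≡ 18 (mod 29); 18·21 ≡ 1, so inverse 21.
N/43 = 3161; 3161 ≡ 22 (mod 43); 22·2 ≡ 1, so inverse 2.
m ≡ 34·1247·25 + 13·4687·21 + 39·3161·2 = 2586059.
2586059 mod 135923 = 3522.

3522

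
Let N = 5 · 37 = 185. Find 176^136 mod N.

46

Mod 5: 176 ≡ 1; since 4 | 136, by Fermat 1^136 ≡ 1 (mod 5).
Mod 37: 176 ≡ 28; by Fermat, exponent reduces to 136 mod 36 = 28; 28^28 ≡ 9 (mod 37).
Combine by CRT: x ≡ 1 (mod 5), x ≡ 9 (mod 37) ⇒ x ≡ 46 (mod 185).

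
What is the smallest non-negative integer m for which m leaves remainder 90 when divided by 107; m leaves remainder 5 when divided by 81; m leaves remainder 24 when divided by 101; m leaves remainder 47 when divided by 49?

The moduli are pairwise coprime; N = 107·81·101·49 = 42892983.
N/107 = 400869; 400869 ≡ 47 (mod 107); 47·41 ≡ 1, so inverse 41.
N/81 = 529543; 529543 ≡ 46 (mod 81); 46·37 ≡ 1, so inverse 37.
N/101 = 424683; 424683 ≡ 79 (mod 101); 79·78 ≡ 1, so inverse 78.
N/49 = 875367; 875367 ≡ 31 (mod 49); 31·19 ≡ 1, so inverse 19.
m ≡ 90·400869·41 + 5·529543·37 + 24·424683·78 + 47·875367·19 = 3153881372.
3153881372 mod 42892983 = 22693613.

22693613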